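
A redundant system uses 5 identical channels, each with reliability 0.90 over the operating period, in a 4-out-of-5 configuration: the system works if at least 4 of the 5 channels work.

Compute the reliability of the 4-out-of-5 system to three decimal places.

R = Σ_{i=4}^{5} C(5,i) p^i (1−p)^{5−i} with p = 0.90
C(5,4)·0.90^4·0.10^1 = 0.32805
C(5,5)·0.90^5·0.10^0 = 0.59049
Sum = 0.919

0.919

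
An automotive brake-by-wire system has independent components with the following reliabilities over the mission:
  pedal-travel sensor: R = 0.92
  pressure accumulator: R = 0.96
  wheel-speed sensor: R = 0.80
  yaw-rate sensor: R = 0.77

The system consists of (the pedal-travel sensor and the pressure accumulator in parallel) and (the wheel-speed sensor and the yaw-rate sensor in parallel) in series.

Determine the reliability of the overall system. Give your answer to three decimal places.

Parallel (pedal-travel sensor and pressure accumulator): 1 − (1 − 0.92000)(1 − 0.96000) = 0.99680
Parallel (wheel-speed sensor and yaw-rate sensor): 1 − (1 − 0.80000)(1 − 0.77000) = 0.95400
Series ([0.99680] and [0.95400]): 0.99680 × 0.95400 = 0.951

0.951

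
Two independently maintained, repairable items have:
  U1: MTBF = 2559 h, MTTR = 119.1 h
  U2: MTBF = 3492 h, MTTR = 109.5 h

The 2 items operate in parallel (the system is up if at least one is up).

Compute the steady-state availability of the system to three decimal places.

0.999

A(U1) = MTBF/(MTBF+MTTR) = 2559/(2559+119.1) = 0.955528
A(U2) = MTBF/(MTBF+MTTR) = 3492/(3492+109.5) = 0.969596
Parallel availability: 1 − (1 − 0.955528)(1 − 0.969596) = 0.999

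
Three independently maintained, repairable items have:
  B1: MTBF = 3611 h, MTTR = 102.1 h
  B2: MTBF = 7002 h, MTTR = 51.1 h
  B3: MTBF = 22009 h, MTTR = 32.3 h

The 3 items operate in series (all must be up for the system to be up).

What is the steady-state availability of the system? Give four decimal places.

0.9640

A(B1) = MTBF/(MTBF+MTTR) = 3611/(3611+102.1) = 0.972503
A(B2) = MTBF/(MTBF+MTTR) = 7002/(7002+51.1) = 0.992755
A(B3) = MTBF/(MTBF+MTTR) = 22009/(22009+32.3) = 0.998535
Series availability: 0.972503 × 0.992755 × 0.998535 = 0.9640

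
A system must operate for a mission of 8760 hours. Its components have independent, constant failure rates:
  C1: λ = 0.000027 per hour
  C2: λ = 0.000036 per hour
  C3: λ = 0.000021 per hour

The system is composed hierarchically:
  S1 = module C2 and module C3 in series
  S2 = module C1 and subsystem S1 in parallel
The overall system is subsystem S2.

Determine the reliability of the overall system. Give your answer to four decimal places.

0.9172

R(C1) = exp(−0.000027 × 8760) = 0.789370
R(C2) = exp(−0.000036 × 8760) = 0.729526
R(C3) = exp(−0.000021 × 8760) = 0.831969
Series (C2 and C3): 0.729526 × 0.831969 = 0.606943
Parallel (C1 and [0.606943]): 1 − (1 − 0.789370)(1 − 0.606943) = 0.9172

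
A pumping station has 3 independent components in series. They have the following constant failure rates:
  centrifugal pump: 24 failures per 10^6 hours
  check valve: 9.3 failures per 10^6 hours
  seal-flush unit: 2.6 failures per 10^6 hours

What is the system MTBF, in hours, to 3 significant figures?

27900

Series of exponential components: λ_sys = Σ λ_i
λ_sys = 0.000024 + 0.0000093 + 0.0000026 = 3.5900e-05 /h
MTBF = 1 / λ_sys = 27900 h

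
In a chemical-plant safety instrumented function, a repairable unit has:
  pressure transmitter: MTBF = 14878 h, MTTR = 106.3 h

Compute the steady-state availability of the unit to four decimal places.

0.9929

A(pressure transmitter) = MTBF/(MTBF+MTTR) = 14878/(14878+106.3) = 0.9929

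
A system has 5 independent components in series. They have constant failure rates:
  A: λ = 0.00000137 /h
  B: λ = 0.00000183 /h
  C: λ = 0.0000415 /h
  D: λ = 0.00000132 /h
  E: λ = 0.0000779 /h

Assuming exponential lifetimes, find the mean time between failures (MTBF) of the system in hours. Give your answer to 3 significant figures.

8070

Series of exponential components: λ_sys = Σ λ_i
λ_sys = 0.00000137 + 0.00000183 + 0.0000415 + 0.00000132 + 0.0000779 = 1.2392e-04 /h
MTBF = 1 / λ_sys = 8070 h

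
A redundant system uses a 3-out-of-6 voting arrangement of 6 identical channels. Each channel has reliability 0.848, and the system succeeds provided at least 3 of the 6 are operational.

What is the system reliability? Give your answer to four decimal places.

R = Σ_{i=3}^{6} C(6,i) p^i (1−p)^{6−i} with p = 0.848
C(6,3)·0.848^3·0.152^3 = 0.042830
C(6,4)·0.848^4·0.152^2 = 0.179210
C(6,5)·0.848^5·0.152^1 = 0.399921
C(6,6)·0.848^6·0.152^0 = 0.371856
Sum = 0.9938

0.9938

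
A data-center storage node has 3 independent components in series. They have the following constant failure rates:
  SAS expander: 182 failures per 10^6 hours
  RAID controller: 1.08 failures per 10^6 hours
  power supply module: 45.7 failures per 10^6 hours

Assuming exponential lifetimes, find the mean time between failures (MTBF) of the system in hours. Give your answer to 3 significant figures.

4370

Series of exponential components: λ_sys = Σ λ_i
λ_sys = 0.000182 + 0.00000108 + 0.0000457 = 2.2878e-04 /h
MTBF = 1 / λ_sys = 4370 h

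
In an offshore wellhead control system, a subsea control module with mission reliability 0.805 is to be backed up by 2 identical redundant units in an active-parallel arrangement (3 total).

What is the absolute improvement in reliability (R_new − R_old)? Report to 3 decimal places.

R_before = 0.805
R_after = 1 − (1 − 0.805)^3 = 0.993
ΔR = 0.993 − 0.805 = 0.188

0.188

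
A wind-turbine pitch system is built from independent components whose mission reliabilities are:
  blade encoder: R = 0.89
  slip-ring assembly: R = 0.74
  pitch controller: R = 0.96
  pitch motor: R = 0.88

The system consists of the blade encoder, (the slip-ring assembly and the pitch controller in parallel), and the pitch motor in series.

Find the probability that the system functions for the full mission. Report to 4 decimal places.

Parallel (slip-ring assembly and pitch controller): 1 − (1 − 0.740000)(1 − 0.960000) = 0.989600
Series (blade encoder, [0.989600], and pitch motor): 0.890000 × 0.989600 × 0.880000 = 0.7751

0.7751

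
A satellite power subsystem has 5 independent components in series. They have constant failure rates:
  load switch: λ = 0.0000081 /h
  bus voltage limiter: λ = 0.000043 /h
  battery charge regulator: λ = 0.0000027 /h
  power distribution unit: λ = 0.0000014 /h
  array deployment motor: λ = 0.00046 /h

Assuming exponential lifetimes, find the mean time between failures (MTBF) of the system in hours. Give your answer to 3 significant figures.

Series of exponential components: λ_sys = Σ λ_i
λ_sys = 0.0000081 + 0.000043 + 0.0000027 + 0.0000014 + 0.00046 = 5.1520e-04 /h
MTBF = 1 / λ_sys = 1940 h

1940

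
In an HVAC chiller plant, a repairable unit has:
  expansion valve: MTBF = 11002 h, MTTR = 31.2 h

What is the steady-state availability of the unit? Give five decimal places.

0.99717

A(expansion valve) = MTBF/(MTBF+MTTR) = 11002/(11002+31.2) = 0.99717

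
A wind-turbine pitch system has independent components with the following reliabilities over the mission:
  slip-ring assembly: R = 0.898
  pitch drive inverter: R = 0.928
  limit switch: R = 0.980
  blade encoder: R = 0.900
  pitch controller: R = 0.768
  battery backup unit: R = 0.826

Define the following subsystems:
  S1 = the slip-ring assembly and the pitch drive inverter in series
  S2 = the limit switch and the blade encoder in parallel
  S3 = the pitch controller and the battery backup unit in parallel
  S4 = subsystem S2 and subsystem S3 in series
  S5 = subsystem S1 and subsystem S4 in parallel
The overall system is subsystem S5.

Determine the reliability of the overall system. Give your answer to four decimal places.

Series (slip-ring assembly and pitch drive inverter): 0.898000 × 0.928000 = 0.833344
Parallel (limit switch and blade encoder): 1 − (1 − 0.980000)(1 − 0.900000) = 0.998000
Parallel (pitch controller and battery backup unit): 1 − (1 − 0.768000)(1 − 0.826000) = 0.959632
Series ([0.998000] and [0.959632]): 0.998000 × 0.959632 = 0.957713
Parallel ([0.833344] and [0.957713]): 1 − (1 − 0.833344)(1 − 0.957713) = 0.9930

0.9930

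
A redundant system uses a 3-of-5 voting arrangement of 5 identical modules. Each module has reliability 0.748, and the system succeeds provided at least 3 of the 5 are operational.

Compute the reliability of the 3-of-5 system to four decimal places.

0.8944

R = Σ_{i=3}^{5} C(5,i) p^i (1−p)^{5−i} with p = 0.748
C(5,3)·0.748^3·0.252^2 = 0.265770
C(5,4)·0.748^4·0.252^1 = 0.394436
C(5,5)·0.748^5·0.252^0 = 0.234157
Sum = 0.8944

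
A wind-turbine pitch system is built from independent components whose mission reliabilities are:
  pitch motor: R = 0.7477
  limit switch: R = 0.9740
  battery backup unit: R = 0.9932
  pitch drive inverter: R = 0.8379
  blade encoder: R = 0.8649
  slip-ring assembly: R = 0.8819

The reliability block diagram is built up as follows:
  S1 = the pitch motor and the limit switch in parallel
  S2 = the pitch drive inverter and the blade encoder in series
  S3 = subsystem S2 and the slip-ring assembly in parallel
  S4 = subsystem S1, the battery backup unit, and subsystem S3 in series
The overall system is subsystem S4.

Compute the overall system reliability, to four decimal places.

Parallel (pitch motor and limit switch): 1 − (1 − 0.747700)(1 − 0.974000) = 0.993440
Series (pitch drive inverter and blade encoder): 0.837900 × 0.864900 = 0.724700
Parallel ([0.724700] and slip-ring assembly): 1 − (1 − 0.724700)(1 − 0.881900) = 0.967487
Series ([0.993440], battery backup unit, and [0.967487]): 0.993440 × 0.993200 × 0.967487 = 0.9546

0.9546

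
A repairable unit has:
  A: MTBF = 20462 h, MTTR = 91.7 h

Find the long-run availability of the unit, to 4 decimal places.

0.9955

A(A) = MTBF/(MTBF+MTTR) = 20462/(20462+91.7) = 0.9955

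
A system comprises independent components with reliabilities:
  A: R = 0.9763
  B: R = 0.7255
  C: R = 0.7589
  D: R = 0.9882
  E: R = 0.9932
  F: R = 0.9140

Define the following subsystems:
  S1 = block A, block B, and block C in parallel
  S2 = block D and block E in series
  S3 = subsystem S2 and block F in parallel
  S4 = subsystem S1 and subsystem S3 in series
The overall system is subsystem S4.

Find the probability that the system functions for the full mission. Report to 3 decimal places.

0.997

Parallel (A, B, and C): 1 − (1 − 0.97630)(1 − 0.72550)(1 − 0.75890) = 0.99843
Series (D and E): 0.98820 × 0.99320 = 0.98148
Parallel ([0.98148] and F): 1 − (1 − 0.98148)(1 − 0.91400) = 0.99841
Series ([0.99843] and [0.99841]): 0.99843 × 0.99841 = 0.997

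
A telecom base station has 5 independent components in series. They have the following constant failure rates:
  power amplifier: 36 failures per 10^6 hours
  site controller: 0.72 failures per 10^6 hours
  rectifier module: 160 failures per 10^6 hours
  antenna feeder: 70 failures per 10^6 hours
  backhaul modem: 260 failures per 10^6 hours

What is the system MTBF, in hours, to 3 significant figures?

1900

Series of exponential components: λ_sys = Σ λ_i
λ_sys = 0.000036 + 0.00000072 + 0.00016 + 0.000070 + 0.00026 = 5.2672e-04 /h
MTBF = 1 / λ_sys = 1900 h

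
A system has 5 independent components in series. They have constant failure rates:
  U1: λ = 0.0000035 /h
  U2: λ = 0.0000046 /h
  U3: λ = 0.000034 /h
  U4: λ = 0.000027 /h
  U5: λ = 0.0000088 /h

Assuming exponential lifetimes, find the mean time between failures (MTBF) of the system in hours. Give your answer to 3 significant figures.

12800

Series of exponential components: λ_sys = Σ λ_i
λ_sys = 0.0000035 + 0.0000046 + 0.000034 + 0.000027 + 0.0000088 = 7.7900e-05 /h
MTBF = 1 / λ_sys = 12800 h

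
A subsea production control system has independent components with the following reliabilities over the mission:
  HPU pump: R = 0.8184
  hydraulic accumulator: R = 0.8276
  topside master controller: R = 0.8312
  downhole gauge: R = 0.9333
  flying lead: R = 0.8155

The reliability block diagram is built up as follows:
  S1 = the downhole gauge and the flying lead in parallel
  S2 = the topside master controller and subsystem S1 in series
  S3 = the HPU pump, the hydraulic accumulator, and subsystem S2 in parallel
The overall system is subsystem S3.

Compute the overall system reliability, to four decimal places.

Parallel (downhole gauge and flying lead): 1 − (1 − 0.933300)(1 − 0.815500) = 0.987694
Series (topside master controller and [0.987694]): 0.831200 × 0.987694 = 0.820971
Parallel (HPU pump, hydraulic accumulator, and [0.820971]): 1 − (1 − 0.818400)(1 − 0.827600)(1 − 0.820971) = 0.9944

0.9944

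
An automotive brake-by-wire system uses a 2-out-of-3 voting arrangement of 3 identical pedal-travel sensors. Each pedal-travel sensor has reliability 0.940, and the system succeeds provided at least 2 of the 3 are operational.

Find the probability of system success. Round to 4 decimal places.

0.9896

R = Σ_{i=2}^{3} C(3,i) p^i (1−p)^{3−i} with p = 0.940
C(3,2)·0.940^2·0.060^1 = 0.159048
C(3,3)·0.940^3·0.060^0 = 0.830584
Sum = 0.9896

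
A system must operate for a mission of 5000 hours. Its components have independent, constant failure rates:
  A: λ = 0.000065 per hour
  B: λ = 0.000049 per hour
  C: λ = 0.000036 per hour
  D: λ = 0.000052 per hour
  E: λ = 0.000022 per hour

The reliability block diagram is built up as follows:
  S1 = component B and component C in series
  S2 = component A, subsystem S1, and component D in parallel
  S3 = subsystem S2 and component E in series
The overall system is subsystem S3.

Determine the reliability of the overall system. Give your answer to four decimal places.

0.8761

R(A) = exp(−0.000065 × 5000) = 0.722527
R(B) = exp(−0.000049 × 5000) = 0.782705
R(C) = exp(−0.000036 × 5000) = 0.835270
R(D) = exp(−0.000052 × 5000) = 0.771052
R(E) = exp(−0.000022 × 5000) = 0.895834
Series (B and C): 0.782705 × 0.835270 = 0.653770
Parallel (A, [0.653770], and D): 1 − (1 − 0.722527)(1 − 0.653770)(1 − 0.771052) = 0.978005
Series ([0.978005] and E): 0.978005 × 0.895834 = 0.8761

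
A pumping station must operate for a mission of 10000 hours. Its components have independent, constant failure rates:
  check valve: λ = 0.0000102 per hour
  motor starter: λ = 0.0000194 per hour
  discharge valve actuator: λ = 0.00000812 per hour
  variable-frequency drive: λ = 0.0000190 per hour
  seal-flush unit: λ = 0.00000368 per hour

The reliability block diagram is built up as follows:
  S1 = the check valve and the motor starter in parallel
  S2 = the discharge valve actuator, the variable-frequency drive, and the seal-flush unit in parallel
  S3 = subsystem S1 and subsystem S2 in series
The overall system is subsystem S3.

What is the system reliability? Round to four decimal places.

0.9824

R(check valve) = exp(−0.0000102 × 10000) = 0.903030
R(motor starter) = exp(−0.0000194 × 10000) = 0.823658
R(discharge valve actuator) = exp(−0.00000812 × 10000) = 0.922009
R(variable-frequency drive) = exp(−0.0000190 × 10000) = 0.826959
R(seal-flush unit) = exp(−0.00000368 × 10000) = 0.963869
Parallel (check valve and motor starter): 1 − (1 − 0.903030)(1 − 0.823658) = 0.982900
Parallel (discharge valve actuator, variable-frequency drive, and seal-flush unit): 1 − (1 − 0.922009)(1 − 0.826959)(1 − 0.963869) = 0.999512
Series ([0.982900] and [0.999512]): 0.982900 × 0.999512 = 0.9824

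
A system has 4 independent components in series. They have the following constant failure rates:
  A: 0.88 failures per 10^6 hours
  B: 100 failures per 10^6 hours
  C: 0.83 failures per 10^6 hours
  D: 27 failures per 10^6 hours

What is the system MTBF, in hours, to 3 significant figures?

7770

Series of exponential components: λ_sys = Σ λ_i
λ_sys = 0.00000088 + 0.00010 + 0.00000083 + 0.000027 = 1.2871e-04 /h
MTBF = 1 / λ_sys = 7770 h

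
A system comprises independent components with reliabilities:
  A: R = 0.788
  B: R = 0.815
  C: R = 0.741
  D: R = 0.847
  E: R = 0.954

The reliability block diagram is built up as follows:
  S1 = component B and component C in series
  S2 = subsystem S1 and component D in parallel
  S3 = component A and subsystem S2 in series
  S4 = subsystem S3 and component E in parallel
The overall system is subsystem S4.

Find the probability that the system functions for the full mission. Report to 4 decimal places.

Series (B and C): 0.815000 × 0.741000 = 0.603915
Parallel ([0.603915] and D): 1 − (1 − 0.603915)(1 − 0.847000) = 0.939399
Series (A and [0.939399]): 0.788000 × 0.939399 = 0.740246
Parallel ([0.740246] and E): 1 − (1 − 0.740246)(1 − 0.954000) = 0.9881

0.9881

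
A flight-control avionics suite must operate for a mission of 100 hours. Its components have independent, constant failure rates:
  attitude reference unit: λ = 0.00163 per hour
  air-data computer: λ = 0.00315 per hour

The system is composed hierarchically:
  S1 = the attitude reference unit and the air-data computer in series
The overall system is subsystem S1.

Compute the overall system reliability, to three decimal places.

0.620

R(attitude reference unit) = exp(−0.00163 × 100) = 0.84959
R(air-data computer) = exp(−0.00315 × 100) = 0.72979
Series (attitude reference unit and air-data computer): 0.84959 × 0.72979 = 0.620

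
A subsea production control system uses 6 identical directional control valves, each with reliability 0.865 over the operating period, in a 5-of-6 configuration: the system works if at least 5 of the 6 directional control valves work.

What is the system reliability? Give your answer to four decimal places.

R = Σ_{i=5}^{6} C(6,i) p^i (1−p)^{6−i} with p = 0.865
C(6,5)·0.865^5·0.135^1 = 0.392252
C(6,6)·0.865^6·0.135^0 = 0.418887
Sum = 0.8111

0.8111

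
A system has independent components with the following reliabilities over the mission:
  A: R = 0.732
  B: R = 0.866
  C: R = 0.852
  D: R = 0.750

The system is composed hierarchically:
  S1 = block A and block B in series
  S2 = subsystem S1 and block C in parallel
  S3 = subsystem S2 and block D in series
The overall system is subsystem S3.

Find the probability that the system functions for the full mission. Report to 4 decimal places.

0.7094

Series (A and B): 0.732000 × 0.866000 = 0.633912
Parallel ([0.633912] and C): 1 − (1 − 0.633912)(1 − 0.852000) = 0.945819
Series ([0.945819] and D): 0.945819 × 0.750000 = 0.7094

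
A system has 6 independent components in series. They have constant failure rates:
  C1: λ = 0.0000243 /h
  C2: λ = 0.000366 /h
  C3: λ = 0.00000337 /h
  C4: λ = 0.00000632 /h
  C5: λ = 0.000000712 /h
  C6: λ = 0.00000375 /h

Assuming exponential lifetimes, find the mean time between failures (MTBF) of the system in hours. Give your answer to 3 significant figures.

Series of exponential components: λ_sys = Σ λ_i
λ_sys = 0.0000243 + 0.000366 + 0.00000337 + 0.00000632 + 0.000000712 + 0.00000375 = 4.0445e-04 /h
MTBF = 1 / λ_sys = 2470 h

2470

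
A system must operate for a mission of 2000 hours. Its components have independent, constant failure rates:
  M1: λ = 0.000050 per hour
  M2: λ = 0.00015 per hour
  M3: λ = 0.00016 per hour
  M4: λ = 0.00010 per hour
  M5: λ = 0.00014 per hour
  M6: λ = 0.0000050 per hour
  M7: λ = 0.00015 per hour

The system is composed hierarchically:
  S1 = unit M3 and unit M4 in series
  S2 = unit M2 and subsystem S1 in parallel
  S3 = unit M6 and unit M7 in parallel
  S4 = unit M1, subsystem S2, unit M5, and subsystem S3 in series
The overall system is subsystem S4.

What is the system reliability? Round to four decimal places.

0.6104

R(M1) = exp(−0.000050 × 2000) = 0.904837
R(M2) = exp(−0.00015 × 2000) = 0.740818
R(M3) = exp(−0.00016 × 2000) = 0.726149
R(M4) = exp(−0.00010 × 2000) = 0.818731
R(M5) = exp(−0.00014 × 2000) = 0.755784
R(M6) = exp(−0.0000050 × 2000) = 0.990050
R(M7) = exp(−0.00015 × 2000) = 0.740818
Series (M3 and M4): 0.726149 × 0.818731 = 0.594521
Parallel (M2 and [0.594521]): 1 − (1 − 0.740818)(1 − 0.594521) = 0.894907
Parallel (M6 and M7): 1 − (1 − 0.990050)(1 − 0.740818) = 0.997421
Series (M1, [0.894907], M5, and [0.997421]): 0.904837 × 0.894907 × 0.755784 × 0.997421 = 0.6104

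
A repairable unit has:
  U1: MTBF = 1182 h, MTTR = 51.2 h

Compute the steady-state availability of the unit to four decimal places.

0.9585

A(U1) = MTBF/(MTBF+MTTR) = 1182/(1182+51.2) = 0.9585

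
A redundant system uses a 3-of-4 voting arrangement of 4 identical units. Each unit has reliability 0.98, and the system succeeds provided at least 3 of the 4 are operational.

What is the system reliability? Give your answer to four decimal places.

0.9977

R = Σ_{i=3}^{4} C(4,i) p^i (1−p)^{4−i} with p = 0.98
C(4,3)·0.98^3·0.02^1 = 0.075295
C(4,4)·0.98^4·0.02^0 = 0.922368
Sum = 0.9977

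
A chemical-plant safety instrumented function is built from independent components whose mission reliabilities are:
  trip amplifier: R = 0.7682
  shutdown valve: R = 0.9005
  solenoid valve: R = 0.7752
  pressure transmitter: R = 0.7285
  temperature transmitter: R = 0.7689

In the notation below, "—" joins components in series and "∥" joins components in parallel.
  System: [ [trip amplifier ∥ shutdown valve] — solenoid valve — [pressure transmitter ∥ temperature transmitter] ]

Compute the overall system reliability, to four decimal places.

Parallel (trip amplifier and shutdown valve): 1 − (1 − 0.768200)(1 − 0.900500) = 0.976936
Parallel (pressure transmitter and temperature transmitter): 1 − (1 − 0.728500)(1 − 0.768900) = 0.937256
Series ([0.976936], solenoid valve, and [0.937256]): 0.976936 × 0.775200 × 0.937256 = 0.7098

0.7098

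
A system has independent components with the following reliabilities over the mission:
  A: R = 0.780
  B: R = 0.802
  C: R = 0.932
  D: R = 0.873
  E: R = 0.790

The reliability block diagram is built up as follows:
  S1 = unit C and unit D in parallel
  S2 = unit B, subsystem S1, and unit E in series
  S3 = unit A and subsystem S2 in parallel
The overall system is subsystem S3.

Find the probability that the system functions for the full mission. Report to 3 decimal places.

Parallel (C and D): 1 − (1 − 0.93200)(1 − 0.87300) = 0.99136
Series (B, [0.99136], and E): 0.80200 × 0.99136 × 0.79000 = 0.62811
Parallel (A and [0.62811]): 1 − (1 − 0.78000)(1 − 0.62811) = 0.918

0.918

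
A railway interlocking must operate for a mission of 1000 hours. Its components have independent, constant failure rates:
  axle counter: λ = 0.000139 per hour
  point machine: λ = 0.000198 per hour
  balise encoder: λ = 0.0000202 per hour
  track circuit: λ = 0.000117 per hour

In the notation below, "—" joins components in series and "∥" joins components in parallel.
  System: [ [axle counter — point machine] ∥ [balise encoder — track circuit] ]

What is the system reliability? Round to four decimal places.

R(axle counter) = exp(−0.000139 × 1000) = 0.870228
R(point machine) = exp(−0.000198 × 1000) = 0.820370
R(balise encoder) = exp(−0.0000202 × 1000) = 0.980003
R(track circuit) = exp(−0.000117 × 1000) = 0.889585
Series (axle counter and point machine): 0.870228 × 0.820370 = 0.713909
Series (balise encoder and track circuit): 0.980003 × 0.889585 = 0.871796
Parallel ([0.713909] and [0.871796]): 1 − (1 − 0.713909)(1 − 0.871796) = 0.9633

0.9633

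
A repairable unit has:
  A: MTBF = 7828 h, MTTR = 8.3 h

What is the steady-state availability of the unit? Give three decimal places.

0.999

A(A) = MTBF/(MTBF+MTTR) = 7828/(7828+8.3) = 0.999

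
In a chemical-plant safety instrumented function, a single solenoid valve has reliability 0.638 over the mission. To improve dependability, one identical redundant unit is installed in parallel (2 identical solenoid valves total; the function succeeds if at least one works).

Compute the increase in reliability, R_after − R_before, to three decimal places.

R_before = 0.638
R_after = 1 − (1 − 0.638)^2 = 0.869
ΔR = 0.869 − 0.638 = 0.231

0.231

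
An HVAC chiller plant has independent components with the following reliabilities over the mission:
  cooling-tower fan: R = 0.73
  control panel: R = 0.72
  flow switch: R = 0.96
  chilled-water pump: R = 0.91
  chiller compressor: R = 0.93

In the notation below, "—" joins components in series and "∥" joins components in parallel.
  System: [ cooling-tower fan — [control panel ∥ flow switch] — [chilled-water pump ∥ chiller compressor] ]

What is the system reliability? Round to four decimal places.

0.7173

Parallel (control panel and flow switch): 1 − (1 − 0.720000)(1 − 0.960000) = 0.988800
Parallel (chilled-water pump and chiller compressor): 1 − (1 − 0.910000)(1 − 0.930000) = 0.993700
Series (cooling-tower fan, [0.988800], and [0.993700]): 0.730000 × 0.988800 × 0.993700 = 0.7173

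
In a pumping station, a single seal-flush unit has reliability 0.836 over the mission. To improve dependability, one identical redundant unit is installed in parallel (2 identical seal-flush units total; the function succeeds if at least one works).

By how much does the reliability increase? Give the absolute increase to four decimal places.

R_before = 0.836
R_after = 1 − (1 − 0.836)^2 = 0.9731
ΔR = 0.9731 − 0.836 = 0.1371

0.1371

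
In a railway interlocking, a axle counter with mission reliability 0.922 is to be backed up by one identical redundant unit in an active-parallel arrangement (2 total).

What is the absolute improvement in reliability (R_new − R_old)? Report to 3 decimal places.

R_before = 0.922
R_after = 1 − (1 − 0.922)^2 = 0.994
ΔR = 0.994 − 0.922 = 0.072

0.072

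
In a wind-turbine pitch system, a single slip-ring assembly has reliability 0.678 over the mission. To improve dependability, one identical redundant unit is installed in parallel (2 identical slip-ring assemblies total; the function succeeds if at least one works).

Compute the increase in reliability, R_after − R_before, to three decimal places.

R_before = 0.678
R_after = 1 − (1 − 0.678)^2 = 0.896
ΔR = 0.896 − 0.678 = 0.218

0.218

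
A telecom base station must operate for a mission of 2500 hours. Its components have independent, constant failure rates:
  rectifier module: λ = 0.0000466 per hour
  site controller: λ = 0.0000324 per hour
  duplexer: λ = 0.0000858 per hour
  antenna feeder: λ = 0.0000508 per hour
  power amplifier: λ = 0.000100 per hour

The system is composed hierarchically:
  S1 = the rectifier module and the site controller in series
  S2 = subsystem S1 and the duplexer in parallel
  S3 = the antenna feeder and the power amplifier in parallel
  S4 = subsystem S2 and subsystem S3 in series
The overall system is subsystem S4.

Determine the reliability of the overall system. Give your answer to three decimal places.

R(rectifier module) = exp(−0.0000466 × 2500) = 0.89003
R(site controller) = exp(−0.0000324 × 2500) = 0.92219
R(duplexer) = exp(−0.0000858 × 2500) = 0.80694
R(antenna feeder) = exp(−0.0000508 × 2500) = 0.88073
R(power amplifier) = exp(−0.000100 × 2500) = 0.77880
Series (rectifier module and site controller): 0.89003 × 0.92219 = 0.82078
Parallel ([0.82078] and duplexer): 1 − (1 − 0.82078)(1 − 0.80694) = 0.96540
Parallel (antenna feeder and power amplifier): 1 − (1 − 0.88073)(1 − 0.77880) = 0.97362
Series ([0.96540] and [0.97362]): 0.96540 × 0.97362 = 0.940

0.940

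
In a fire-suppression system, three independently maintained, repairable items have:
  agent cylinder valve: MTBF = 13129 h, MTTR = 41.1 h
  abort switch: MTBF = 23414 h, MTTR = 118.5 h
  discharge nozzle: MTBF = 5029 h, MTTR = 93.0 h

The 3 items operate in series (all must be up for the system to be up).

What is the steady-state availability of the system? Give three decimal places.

0.974

A(agent cylinder valve) = MTBF/(MTBF+MTTR) = 13129/(13129+41.1) = 0.996879
A(abort switch) = MTBF/(MTBF+MTTR) = 23414/(23414+118.5) = 0.994964
A(discharge nozzle) = MTBF/(MTBF+MTTR) = 5029/(5029+93.0) = 0.981843
Series availability: 0.996879 × 0.994964 × 0.981843 = 0.974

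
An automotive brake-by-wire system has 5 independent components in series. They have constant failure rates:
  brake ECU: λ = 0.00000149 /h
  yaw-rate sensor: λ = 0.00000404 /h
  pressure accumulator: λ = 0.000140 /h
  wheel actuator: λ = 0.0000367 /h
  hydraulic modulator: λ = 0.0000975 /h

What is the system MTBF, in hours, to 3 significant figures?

3570

Series of exponential components: λ_sys = Σ λ_i
λ_sys = 0.00000149 + 0.00000404 + 0.000140 + 0.0000367 + 0.0000975 = 2.7973e-04 /h
MTBF = 1 / λ_sys = 3570 h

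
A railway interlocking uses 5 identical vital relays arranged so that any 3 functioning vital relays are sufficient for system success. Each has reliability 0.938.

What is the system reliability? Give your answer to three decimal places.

0.998

R = Σ_{i=3}^{5} C(5,i) p^i (1−p)^{5−i} with p = 0.938
C(5,3)·0.938^3·0.062^2 = 0.03172
C(5,4)·0.938^4·0.062^1 = 0.23998
C(5,5)·0.938^5·0.062^0 = 0.72613
Sum = 0.998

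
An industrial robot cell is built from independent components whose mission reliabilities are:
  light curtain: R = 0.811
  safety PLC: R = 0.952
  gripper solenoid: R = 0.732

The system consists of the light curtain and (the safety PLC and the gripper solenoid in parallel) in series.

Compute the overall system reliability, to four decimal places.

Parallel (safety PLC and gripper solenoid): 1 − (1 − 0.952000)(1 − 0.732000) = 0.987136
Series (light curtain and [0.987136]): 0.811000 × 0.987136 = 0.8006

0.8006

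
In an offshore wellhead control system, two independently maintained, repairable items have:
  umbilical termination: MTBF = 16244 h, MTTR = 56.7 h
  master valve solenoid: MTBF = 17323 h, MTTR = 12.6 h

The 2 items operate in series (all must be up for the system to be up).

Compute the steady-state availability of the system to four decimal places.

A(umbilical termination) = MTBF/(MTBF+MTTR) = 16244/(16244+56.7) = 0.996522
A(master valve solenoid) = MTBF/(MTBF+MTTR) = 17323/(17323+12.6) = 0.999273
Series availability: 0.996522 × 0.999273 = 0.9958

0.9958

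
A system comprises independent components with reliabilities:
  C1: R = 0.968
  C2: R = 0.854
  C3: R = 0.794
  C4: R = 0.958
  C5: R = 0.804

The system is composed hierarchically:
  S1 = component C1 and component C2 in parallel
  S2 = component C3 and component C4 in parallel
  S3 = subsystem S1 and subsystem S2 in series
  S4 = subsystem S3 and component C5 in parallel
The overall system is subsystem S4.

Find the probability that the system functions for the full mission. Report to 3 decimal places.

0.997

Parallel (C1 and C2): 1 − (1 − 0.96800)(1 − 0.85400) = 0.99533
Parallel (C3 and C4): 1 − (1 − 0.79400)(1 − 0.95800) = 0.99135
Series ([0.99533] and [0.99135]): 0.99533 × 0.99135 = 0.98672
Parallel ([0.98672] and C5): 1 − (1 − 0.98672)(1 − 0.80400) = 0.997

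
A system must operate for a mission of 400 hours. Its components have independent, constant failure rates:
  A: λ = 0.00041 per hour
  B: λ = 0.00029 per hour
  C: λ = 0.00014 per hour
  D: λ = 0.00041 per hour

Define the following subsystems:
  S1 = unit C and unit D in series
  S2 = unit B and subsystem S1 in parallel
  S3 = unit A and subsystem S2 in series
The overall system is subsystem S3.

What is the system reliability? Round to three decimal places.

R(A) = exp(−0.00041 × 400) = 0.84874
R(B) = exp(−0.00029 × 400) = 0.89048
R(C) = exp(−0.00014 × 400) = 0.94554
R(D) = exp(−0.00041 × 400) = 0.84874
Series (C and D): 0.94554 × 0.84874 = 0.80252
Parallel (B and [0.80252]): 1 − (1 − 0.89048)(1 − 0.80252) = 0.97837
Series (A and [0.97837]): 0.84874 × 0.97837 = 0.830

0.830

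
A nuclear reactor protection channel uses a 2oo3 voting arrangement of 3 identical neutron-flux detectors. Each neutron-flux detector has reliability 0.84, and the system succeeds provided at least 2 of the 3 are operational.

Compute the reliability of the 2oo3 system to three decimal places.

0.931

R = Σ_{i=2}^{3} C(3,i) p^i (1−p)^{3−i} with p = 0.84
C(3,2)·0.84^2·0.16^1 = 0.33869
C(3,3)·0.84^3·0.16^0 = 0.59270
Sum = 0.931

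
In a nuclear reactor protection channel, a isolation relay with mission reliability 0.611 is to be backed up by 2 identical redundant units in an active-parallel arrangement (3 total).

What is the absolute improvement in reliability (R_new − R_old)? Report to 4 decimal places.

R_before = 0.611
R_after = 1 − (1 − 0.611)^3 = 0.9411
ΔR = 0.9411 − 0.611 = 0.3301

0.3301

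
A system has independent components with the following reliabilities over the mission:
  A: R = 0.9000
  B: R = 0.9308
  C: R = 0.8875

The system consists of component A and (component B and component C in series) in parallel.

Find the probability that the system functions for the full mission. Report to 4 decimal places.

0.9826

Series (B and C): 0.930800 × 0.887500 = 0.826085
Parallel (A and [0.826085]): 1 − (1 − 0.900000)(1 − 0.826085) = 0.9826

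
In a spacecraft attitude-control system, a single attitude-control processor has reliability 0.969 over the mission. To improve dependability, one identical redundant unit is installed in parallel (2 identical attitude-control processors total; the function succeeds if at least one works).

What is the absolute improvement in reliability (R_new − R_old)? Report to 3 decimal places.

0.030

R_before = 0.969
R_after = 1 − (1 − 0.969)^2 = 0.999
ΔR = 0.999 − 0.969 = 0.030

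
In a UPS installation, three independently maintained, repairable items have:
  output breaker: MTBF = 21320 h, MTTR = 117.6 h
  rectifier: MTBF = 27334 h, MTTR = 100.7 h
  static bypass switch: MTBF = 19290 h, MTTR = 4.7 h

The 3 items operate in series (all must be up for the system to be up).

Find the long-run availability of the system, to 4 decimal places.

0.9906

A(output breaker) = MTBF/(MTBF+MTTR) = 21320/(21320+117.6) = 0.994514
A(rectifier) = MTBF/(MTBF+MTTR) = 27334/(27334+100.7) = 0.996329
A(static bypass switch) = MTBF/(MTBF+MTTR) = 19290/(19290+4.7) = 0.999756
Series availability: 0.994514 × 0.996329 × 0.999756 = 0.9906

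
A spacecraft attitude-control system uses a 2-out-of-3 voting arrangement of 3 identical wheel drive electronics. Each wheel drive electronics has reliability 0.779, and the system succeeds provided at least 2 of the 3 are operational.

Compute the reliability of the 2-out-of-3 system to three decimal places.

0.875

R = Σ_{i=2}^{3} C(3,i) p^i (1−p)^{3−i} with p = 0.779
C(3,2)·0.779^2·0.221^1 = 0.40234
C(3,3)·0.779^3·0.221^0 = 0.47273
Sum = 0.875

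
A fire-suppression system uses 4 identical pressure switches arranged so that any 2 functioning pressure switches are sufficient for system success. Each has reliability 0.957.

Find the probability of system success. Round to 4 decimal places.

R = Σ_{i=2}^{4} C(4,i) p^i (1−p)^{4−i} with p = 0.957
C(4,2)·0.957^2·0.043^2 = 0.010160
C(4,3)·0.957^3·0.043^1 = 0.150752
C(4,4)·0.957^4·0.043^0 = 0.838779
Sum = 0.9997

0.9997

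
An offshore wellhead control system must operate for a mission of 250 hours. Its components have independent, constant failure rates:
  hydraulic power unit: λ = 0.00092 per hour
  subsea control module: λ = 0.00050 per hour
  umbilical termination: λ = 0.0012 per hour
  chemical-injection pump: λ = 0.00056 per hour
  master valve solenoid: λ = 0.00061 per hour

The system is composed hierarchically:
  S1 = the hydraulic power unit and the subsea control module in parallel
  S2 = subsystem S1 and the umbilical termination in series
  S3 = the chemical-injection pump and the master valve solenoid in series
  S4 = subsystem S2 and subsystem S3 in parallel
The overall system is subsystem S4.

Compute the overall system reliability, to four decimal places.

R(hydraulic power unit) = exp(−0.00092 × 250) = 0.794534
R(subsea control module) = exp(−0.00050 × 250) = 0.882497
R(umbilical termination) = exp(−0.0012 × 250) = 0.740818
R(chemical-injection pump) = exp(−0.00056 × 250) = 0.869358
R(master valve solenoid) = exp(−0.00061 × 250) = 0.858559
Parallel (hydraulic power unit and subsea control module): 1 − (1 − 0.794534)(1 − 0.882497) = 0.975857
Series ([0.975857] and umbilical termination): 0.975857 × 0.740818 = 0.722932
Series (chemical-injection pump and master valve solenoid): 0.869358 × 0.858559 = 0.746395
Parallel ([0.722932] and [0.746395]): 1 − (1 − 0.722932)(1 − 0.746395) = 0.9297

0.9297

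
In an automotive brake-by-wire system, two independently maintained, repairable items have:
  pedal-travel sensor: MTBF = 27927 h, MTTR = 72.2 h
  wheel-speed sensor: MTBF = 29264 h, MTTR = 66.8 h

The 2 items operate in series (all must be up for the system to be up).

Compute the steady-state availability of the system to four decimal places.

0.9951

A(pedal-travel sensor) = MTBF/(MTBF+MTTR) = 27927/(27927+72.2) = 0.997421
A(wheel-speed sensor) = MTBF/(MTBF+MTTR) = 29264/(29264+66.8) = 0.997723
Series availability: 0.997421 × 0.997723 = 0.9951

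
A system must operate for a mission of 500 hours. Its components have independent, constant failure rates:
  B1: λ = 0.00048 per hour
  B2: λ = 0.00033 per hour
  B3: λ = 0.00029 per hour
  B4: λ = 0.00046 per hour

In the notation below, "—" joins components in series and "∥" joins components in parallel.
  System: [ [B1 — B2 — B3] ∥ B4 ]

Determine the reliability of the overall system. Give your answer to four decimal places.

0.9131

R(B1) = exp(−0.00048 × 500) = 0.786628
R(B2) = exp(−0.00033 × 500) = 0.847894
R(B3) = exp(−0.00029 × 500) = 0.865022
R(B4) = exp(−0.00046 × 500) = 0.794534
Series (B1, B2, and B3): 0.786628 × 0.847894 × 0.865022 = 0.576950
Parallel ([0.576950] and B4): 1 − (1 − 0.576950)(1 − 0.794534) = 0.9131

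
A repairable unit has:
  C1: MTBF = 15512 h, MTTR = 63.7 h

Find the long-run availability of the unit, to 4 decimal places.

0.9959

A(C1) = MTBF/(MTBF+MTTR) = 15512/(15512+63.7) = 0.9959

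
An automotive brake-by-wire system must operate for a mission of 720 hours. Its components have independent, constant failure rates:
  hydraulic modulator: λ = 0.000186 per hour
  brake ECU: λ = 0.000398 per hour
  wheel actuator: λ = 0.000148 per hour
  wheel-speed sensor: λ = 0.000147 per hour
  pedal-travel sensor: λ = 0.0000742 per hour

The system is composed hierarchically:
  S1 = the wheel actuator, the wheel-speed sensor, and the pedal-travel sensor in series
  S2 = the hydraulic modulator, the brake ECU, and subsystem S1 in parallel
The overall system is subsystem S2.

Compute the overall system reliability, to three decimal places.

0.993

R(hydraulic modulator) = exp(−0.000186 × 720) = 0.87466
R(brake ECU) = exp(−0.000398 × 720) = 0.75084
R(wheel actuator) = exp(−0.000148 × 720) = 0.89892
R(wheel-speed sensor) = exp(−0.000147 × 720) = 0.89957
R(pedal-travel sensor) = exp(−0.0000742 × 720) = 0.94798
Series (wheel actuator, wheel-speed sensor, and pedal-travel sensor): 0.89892 × 0.89957 × 0.94798 = 0.76658
Parallel (hydraulic modulator, brake ECU, and [0.76658]): 1 − (1 − 0.87466)(1 − 0.75084)(1 − 0.76658) = 0.993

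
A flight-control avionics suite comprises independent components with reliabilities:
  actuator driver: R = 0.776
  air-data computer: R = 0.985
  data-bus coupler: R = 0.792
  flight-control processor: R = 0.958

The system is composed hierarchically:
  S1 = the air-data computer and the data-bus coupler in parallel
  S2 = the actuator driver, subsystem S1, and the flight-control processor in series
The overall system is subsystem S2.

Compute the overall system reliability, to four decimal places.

0.7411

Parallel (air-data computer and data-bus coupler): 1 − (1 − 0.985000)(1 − 0.792000) = 0.996880
Series (actuator driver, [0.996880], and flight-control processor): 0.776000 × 0.996880 × 0.958000 = 0.7411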